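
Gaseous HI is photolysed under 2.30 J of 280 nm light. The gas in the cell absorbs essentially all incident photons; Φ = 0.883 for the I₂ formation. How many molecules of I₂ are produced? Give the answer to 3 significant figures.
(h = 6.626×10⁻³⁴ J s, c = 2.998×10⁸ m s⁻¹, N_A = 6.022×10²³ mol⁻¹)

Photon energy at 280 nm: hc/λ = (6.626×10⁻³⁴)(2.998×10⁸)/(280×10⁻⁹) = 7.095×10⁻¹⁹ J.
Photons incident: 2.30 / 7.095×10⁻¹⁹ = 3.242×10¹⁸, i.e. 3.242×10¹⁸/6.022×10²³ = 5.384×10⁻⁶ mol.
Product: Φ × n_abs = 0.883 × 5.384×10⁻⁶ = 4.754×10⁻⁶ mol.
As a count: 4.754×10⁻⁶ × 6.022×10²³ = 2.86×10¹⁸.

2.86×10¹⁸ molecules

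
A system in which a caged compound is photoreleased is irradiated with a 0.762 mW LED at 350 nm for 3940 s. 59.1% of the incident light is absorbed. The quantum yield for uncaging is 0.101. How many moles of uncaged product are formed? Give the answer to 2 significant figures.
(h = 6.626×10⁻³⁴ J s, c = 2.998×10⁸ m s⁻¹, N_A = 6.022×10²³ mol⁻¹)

Photon energy at 350 nm: hc/λ = (6.626×10⁻³⁴)(2.998×10⁸)/(350×10⁻⁹) = 5.676×10⁻¹⁹ J.
Energy delivered: (0.762 mW)(3940 s) = 3.002 J.
Photons incident: 3.002 / 5.676×10⁻¹⁹ = 5.289×10¹⁸, i.e. 5.289×10¹⁸/6.022×10²³ = 8.783×10⁻⁶ mol.
Photons absorbed: 0.591 × 8.783×10⁻⁶ = 5.191×10⁻⁶ mol.
Product: Φ × n_abs = 0.101 × 5.191×10⁻⁶ = 5.243×10⁻⁷ mol.

5.2×10⁻⁷ mol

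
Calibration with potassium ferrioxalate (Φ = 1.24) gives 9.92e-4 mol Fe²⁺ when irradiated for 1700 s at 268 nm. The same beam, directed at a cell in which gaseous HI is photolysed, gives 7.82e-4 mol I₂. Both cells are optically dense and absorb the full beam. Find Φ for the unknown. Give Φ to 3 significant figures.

Photons absorbed by the actinometer: 9.92e-4 / 1.24 = 8.000e-4 mol.
Φ(unknown) = 7.82e-4 / 8.000e-4 = 0.978.

Φ = 0.978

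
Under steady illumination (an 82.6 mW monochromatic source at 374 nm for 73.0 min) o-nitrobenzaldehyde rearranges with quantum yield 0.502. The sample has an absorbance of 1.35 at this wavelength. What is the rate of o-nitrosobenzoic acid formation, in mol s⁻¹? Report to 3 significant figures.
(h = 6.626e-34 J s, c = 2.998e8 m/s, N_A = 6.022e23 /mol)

Photon energy at 374 nm: hc/λ = (6.626e-34)(2.998e8)/(374e-9) = 5.311e-19 J.
Energy delivered: (82.6 mW)(4380 s) = 361.8 J.
Photons incident: 361.8 / 5.311e-19 = 6.812e20, i.e. 6.812e20/6.022e23 = 0.001131 mol.
Fraction absorbed: 1 − 10^(−1.35) = 0.9553.
Photons absorbed: 0.9553 × 0.001131 = 0.001080 mol.
Product formed: 0.502 × 0.001080 = 5.422e-4 mol.
Rate: 5.422e-4 / 4380 s = 1.24e-7 mol s⁻¹.

1.24e-7 mol s⁻¹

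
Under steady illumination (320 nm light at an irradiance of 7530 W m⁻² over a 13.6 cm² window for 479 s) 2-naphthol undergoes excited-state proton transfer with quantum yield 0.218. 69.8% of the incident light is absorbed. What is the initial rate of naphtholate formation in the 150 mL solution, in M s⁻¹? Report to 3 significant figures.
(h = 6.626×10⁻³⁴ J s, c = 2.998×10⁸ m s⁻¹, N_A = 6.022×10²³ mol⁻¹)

Photon energy at 320 nm: hc/λ = (6.626×10⁻³⁴)(2.998×10⁸)/(320×10⁻⁹) = 6.208×10⁻¹⁹ J.
Energy delivered: (7530 W m⁻²)(13.6×10⁻⁴ m²)(479 s) = 4905 J.
Photons incident: 4905 / 6.208×10⁻¹⁹ = 7.901×10²¹, i.e. 7.901×10²¹/6.022×10²³ = 0.01312 mol.
Photons absorbed: 0.698 × 0.01312 = 0.009158 mol.
Product formed: 0.218 × 0.009158 = 0.001996 mol.
Rate: 0.001996 mol / (479 s × 0.15 L) = 2.78×10⁻⁵ M s⁻¹.

2.78×10⁻⁵ M s⁻¹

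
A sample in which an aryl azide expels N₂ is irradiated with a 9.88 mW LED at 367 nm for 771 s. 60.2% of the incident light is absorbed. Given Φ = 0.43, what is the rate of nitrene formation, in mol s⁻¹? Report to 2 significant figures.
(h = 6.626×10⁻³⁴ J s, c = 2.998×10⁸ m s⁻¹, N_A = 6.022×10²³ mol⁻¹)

Photon energy at 367 nm: hc/λ = (6.626×10⁻³⁴)(2.998×10⁸)/(367×10⁻⁹) = 5.413×10⁻¹⁹ J.
Energy delivered: (9.88 mW)(771 s) = 7.617 J.
Photons incident: 7.617 / 5.413×10⁻¹⁹ = 1.407×10¹⁹, i.e. 1.407×10¹⁹/6.022×10²³ = 2.336×10⁻⁵ mol.
Photons absorbed: 0.602 × 2.336×10⁻⁵ = 1.406×10⁻⁵ mol.
Product formed: 0.43 × 1.406×10⁻⁵ = 6.046×10⁻⁶ mol.
Rate: 6.046×10⁻⁶ / 771 s = 7.8×10⁻⁹ mol s⁻¹.

7.8×10⁻⁹ mol s⁻¹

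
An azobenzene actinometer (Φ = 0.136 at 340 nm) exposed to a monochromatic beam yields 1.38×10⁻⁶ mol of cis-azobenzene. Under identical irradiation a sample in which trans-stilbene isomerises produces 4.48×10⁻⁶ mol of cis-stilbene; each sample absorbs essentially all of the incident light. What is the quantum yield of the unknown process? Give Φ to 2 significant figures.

Photons absorbed by the actinometer: 1.38×10⁻⁶ / 0.136 = 1.015×10⁻⁵ mol.
Φ(unknown) = 4.48×10⁻⁶ / 1.015×10⁻⁵ = 0.44.

Φ = 0.44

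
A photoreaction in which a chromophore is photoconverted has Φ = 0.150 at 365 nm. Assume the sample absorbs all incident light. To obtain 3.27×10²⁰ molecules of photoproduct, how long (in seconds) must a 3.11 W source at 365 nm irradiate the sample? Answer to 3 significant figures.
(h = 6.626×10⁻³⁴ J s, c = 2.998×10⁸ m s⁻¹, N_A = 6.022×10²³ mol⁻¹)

t ≈ 381 s

Product: 3.27×10²⁰ / 6.022×10²³ = 5.430×10⁻⁴ mol.
Photons that must be absorbed: 5.430×10⁻⁴ / 0.150 = 0.003620 mol.
Photon energy: hc/λ = 5.442×10⁻¹⁹ J; per mole, 3.277×10⁵ J mol⁻¹.
Energy required: 0.003620 × 3.277×10⁵ = 1186 J.
Time: 1186 J / 3.11 W = 381 s.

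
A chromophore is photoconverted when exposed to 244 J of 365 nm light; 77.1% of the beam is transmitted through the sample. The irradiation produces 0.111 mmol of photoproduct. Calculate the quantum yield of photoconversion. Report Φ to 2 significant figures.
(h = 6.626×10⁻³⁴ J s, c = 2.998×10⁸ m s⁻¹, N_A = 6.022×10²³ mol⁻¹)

Φ = 0.65

Product: 0.111 mmol = 1.11×10⁻⁴ mol.
Photon energy at 365 nm: hc/λ = (6.626×10⁻³⁴)(2.998×10⁸)/(365×10⁻⁹) = 5.442×10⁻¹⁹ J.
Photons incident: 244 / 5.442×10⁻¹⁹ = 4.484×10²⁰, i.e. 4.484×10²⁰/6.022×10²³ = 7.446×10⁻⁴ mol.
Fraction absorbed: 1 − 77.1/100 = 0.2290.
Photons absorbed: 0.2290 × 7.446×10⁻⁴ = 1.705×10⁻⁴ mol.
Φ = 1.11×10⁻⁴ mol / 1.705×10⁻⁴ mol photons = 0.65.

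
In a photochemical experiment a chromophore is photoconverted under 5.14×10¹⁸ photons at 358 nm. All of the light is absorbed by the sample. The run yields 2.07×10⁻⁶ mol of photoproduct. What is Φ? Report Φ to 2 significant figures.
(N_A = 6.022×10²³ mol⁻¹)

Φ = 0.24

Moles of photons: 5.14×10¹⁸ / 6.022×10²³ = 8.535×10⁻⁶ mol.
Φ = 2.07×10⁻⁶ mol / 8.535×10⁻⁶ mol photons = 0.24.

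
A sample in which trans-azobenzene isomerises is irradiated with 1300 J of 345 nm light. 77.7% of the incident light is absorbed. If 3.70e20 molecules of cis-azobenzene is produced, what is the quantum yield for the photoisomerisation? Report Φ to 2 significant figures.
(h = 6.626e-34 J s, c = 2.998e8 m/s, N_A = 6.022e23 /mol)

Product: 3.70e20 / 6.022e23 = 6.144e-4 mol.
Photon energy at 345 nm: hc/λ = (6.626e-34)(2.998e8)/(345e-9) = 5.758e-19 J.
Photons incident: 1300 / 5.758e-19 = 2.258e21, i.e. 2.258e21/6.022e23 = 0.003750 mol.
Photons absorbed: 0.777 × 0.003750 = 0.002914 mol.
Φ = 6.144e-4 mol / 0.002914 mol photons = 0.21.

Φ = 0.21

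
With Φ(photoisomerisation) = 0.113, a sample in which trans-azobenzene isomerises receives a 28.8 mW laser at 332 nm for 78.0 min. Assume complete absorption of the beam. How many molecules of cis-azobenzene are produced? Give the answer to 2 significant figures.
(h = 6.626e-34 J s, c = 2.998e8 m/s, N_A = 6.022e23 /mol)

2.5e19 molecules

Photon energy at 332 nm: hc/λ = (6.626e-34)(2.998e8)/(332e-9) = 5.983e-19 J.
Energy delivered: (28.8 mW)(4680 s) = 134.8 J.
Photons incident: 134.8 / 5.983e-19 = 2.253e20, i.e. 2.253e20/6.022e23 = 3.741e-4 mol.
Product: Φ × n_abs = 0.113 × 3.741e-4 = 4.227e-5 mol.
As a count: 4.227e-5 × 6.022e23 = 2.5e19.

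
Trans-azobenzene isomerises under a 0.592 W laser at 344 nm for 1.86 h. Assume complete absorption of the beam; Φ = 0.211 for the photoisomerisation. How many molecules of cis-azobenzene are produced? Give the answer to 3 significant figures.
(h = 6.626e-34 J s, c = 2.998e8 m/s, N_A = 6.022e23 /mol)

1.45e21 molecules

Photon energy at 344 nm: hc/λ = (6.626e-34)(2.998e8)/(344e-9) = 5.775e-19 J.
Energy delivered: (0.592 W)(6696 s) = 3964 J.
Photons incident: 3964 / 5.775e-19 = 6.864e21, i.e. 6.864e21/6.022e23 = 0.01140 mol.
Product: Φ × n_abs = 0.211 × 0.01140 = 0.002405 mol.
As a count: 0.002405 × 6.022e23 = 1.45e21.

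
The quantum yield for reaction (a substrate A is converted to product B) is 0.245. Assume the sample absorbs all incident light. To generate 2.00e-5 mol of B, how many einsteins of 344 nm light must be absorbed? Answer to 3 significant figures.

8.16e-5 einstein

Photons that must be absorbed: 2.00e-5 / 0.245 = 8.163e-5 mol.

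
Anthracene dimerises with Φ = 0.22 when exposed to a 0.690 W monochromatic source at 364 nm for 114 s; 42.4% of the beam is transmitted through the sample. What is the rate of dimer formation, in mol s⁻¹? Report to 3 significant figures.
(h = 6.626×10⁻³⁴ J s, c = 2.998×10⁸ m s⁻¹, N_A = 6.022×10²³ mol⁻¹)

2.66×10⁻⁷ mol s⁻¹

Photon energy at 364 nm: hc/λ = (6.626×10⁻³⁴)(2.998×10⁸)/(364×10⁻⁹) = 5.457×10⁻¹⁹ J.
Energy delivered: (0.690 W)(114 s) = 78.66 J.
Photons incident: 78.66 / 5.457×10⁻¹⁹ = 1.441×10²⁰, i.e. 1.441×10²⁰/6.022×10²³ = 2.393×10⁻⁴ mol.
Fraction absorbed: 1 − 42.4/100 = 0.5760.
Photons absorbed: 0.5760 × 2.393×10⁻⁴ = 1.378×10⁻⁴ mol.
Product formed: 0.22 × 1.378×10⁻⁴ = 3.032×10⁻⁵ mol.
Rate: 3.032×10⁻⁵ / 114 s = 2.66×10⁻⁷ mol s⁻¹.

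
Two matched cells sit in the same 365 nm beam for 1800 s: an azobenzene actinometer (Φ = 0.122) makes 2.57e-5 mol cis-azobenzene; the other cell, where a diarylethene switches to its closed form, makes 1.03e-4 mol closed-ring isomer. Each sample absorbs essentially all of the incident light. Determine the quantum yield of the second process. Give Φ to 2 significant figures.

Φ = 0.49

Photons absorbed by the actinometer: 2.57e-5 / 0.122 = 2.107e-4 mol.
Φ(unknown) = 1.03e-4 / 2.107e-4 = 0.49.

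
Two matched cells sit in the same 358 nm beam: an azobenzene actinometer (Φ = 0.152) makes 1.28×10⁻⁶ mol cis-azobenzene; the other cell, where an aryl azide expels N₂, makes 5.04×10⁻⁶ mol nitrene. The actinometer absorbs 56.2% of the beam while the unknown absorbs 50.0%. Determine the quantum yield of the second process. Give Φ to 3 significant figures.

Φ = 0.673

Photons absorbed by the actinometer: 1.28×10⁻⁶ / 0.152 = 8.421×10⁻⁶ mol.
Incident flux: 8.421×10⁻⁶ / 0.562 = 1.498×10⁻⁵ einstein.
Absorbed by unknown: 0.500 × 1.498×10⁻⁵ = 7.490×10⁻⁶ mol.
Φ(unknown) = 5.04×10⁻⁶ / 7.490×10⁻⁶ = 0.673.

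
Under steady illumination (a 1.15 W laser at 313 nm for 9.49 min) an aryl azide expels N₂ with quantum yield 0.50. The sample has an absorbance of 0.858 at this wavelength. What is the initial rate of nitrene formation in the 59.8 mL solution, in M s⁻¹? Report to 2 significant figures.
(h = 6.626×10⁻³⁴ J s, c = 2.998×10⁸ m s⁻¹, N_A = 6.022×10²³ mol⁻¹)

2.2×10⁻⁵ M s⁻¹

Photon energy at 313 nm: hc/λ = (6.626×10⁻³⁴)(2.998×10⁸)/(313×10⁻⁹) = 6.347×10⁻¹⁹ J.
Energy delivered: (1.15 W)(569.4 s) = 654.8 J.
Photons incident: 654.8 / 6.347×10⁻¹⁹ = 1.032×10²¹, i.e. 1.032×10²¹/6.022×10²³ = 0.001714 mol.
Fraction absorbed: 1 − 10^(−0.858) = 0.8613.
Photons absorbed: 0.8613 × 0.001714 = 0.001476 mol.
Product formed: 0.50 × 0.001476 = 7.380×10⁻⁴ mol.
Rate: 7.380×10⁻⁴ mol / (569.4 s × 0.0598 L) = 2.2×10⁻⁵ M s⁻¹.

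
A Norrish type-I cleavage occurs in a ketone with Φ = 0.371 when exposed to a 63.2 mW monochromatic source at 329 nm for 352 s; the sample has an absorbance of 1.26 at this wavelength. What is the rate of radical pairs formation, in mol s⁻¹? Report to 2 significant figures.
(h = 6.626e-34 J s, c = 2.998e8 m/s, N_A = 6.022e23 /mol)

Photon energy at 329 nm: hc/λ = (6.626e-34)(2.998e8)/(329e-9) = 6.038e-19 J.
Energy delivered: (63.2 mW)(352 s) = 22.25 J.
Photons incident: 22.25 / 6.038e-19 = 3.685e19, i.e. 3.685e19/6.022e23 = 6.119e-5 mol.
Fraction absorbed: 1 − 10^(−1.26) = 0.9450.
Photons absorbed: 0.9450 × 6.119e-5 = 5.782e-5 mol.
Product formed: 0.371 × 5.782e-5 = 2.145e-5 mol.
Rate: 2.145e-5 / 352 s = 6.1e-8 mol s⁻¹.

6.1e-8 mol s⁻¹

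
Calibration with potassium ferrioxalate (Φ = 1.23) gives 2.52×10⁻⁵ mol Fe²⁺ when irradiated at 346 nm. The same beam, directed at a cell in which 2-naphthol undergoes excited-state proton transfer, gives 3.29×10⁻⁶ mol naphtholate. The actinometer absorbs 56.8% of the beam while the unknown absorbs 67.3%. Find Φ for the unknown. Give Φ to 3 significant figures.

Φ = 0.136

Photons absorbed by the actinometer: 2.52×10⁻⁵ / 1.23 = 2.049×10⁻⁵ mol.
Incident flux: 2.049×10⁻⁵ / 0.568 = 3.607×10⁻⁵ einstein.
Absorbed by unknown: 0.673 × 3.607×10⁻⁵ = 2.428×10⁻⁵ mol.
Φ(unknown) = 3.29×10⁻⁶ / 2.428×10⁻⁵ = 0.136.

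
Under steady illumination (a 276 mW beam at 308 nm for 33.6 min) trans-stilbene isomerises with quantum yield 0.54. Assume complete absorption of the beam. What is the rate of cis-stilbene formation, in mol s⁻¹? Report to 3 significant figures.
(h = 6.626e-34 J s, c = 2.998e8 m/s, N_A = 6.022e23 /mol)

Photon energy at 308 nm: hc/λ = (6.626e-34)(2.998e8)/(308e-9) = 6.450e-19 J.
Energy delivered: (276 mW)(2016 s) = 556.4 J.
Photons incident: 556.4 / 6.450e-19 = 8.626e20, i.e. 8.626e20/6.022e23 = 0.001432 mol.
Product formed: 0.54 × 0.001432 = 7.733e-4 mol.
Rate: 7.733e-4 / 2016 s = 3.84e-7 mol s⁻¹.

3.84e-7 mol s⁻¹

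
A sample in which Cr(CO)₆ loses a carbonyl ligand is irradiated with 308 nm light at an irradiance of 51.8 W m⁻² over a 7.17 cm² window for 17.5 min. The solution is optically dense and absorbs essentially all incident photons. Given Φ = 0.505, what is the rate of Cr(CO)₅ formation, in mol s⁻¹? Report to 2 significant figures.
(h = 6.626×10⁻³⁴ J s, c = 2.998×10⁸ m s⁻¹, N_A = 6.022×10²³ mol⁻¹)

4.8×10⁻⁸ mol s⁻¹

Photon energy at 308 nm: hc/λ = (6.626×10⁻³⁴)(2.998×10⁸)/(308×10⁻⁹) = 6.450×10⁻¹⁹ J.
Energy delivered: (51.8 W m⁻²)(7.17×10⁻⁴ m²)(1050 s) = 39.00 J.
Photons incident: 39.00 / 6.450×10⁻¹⁹ = 6.047×10¹⁹, i.e. 6.047×10¹⁹/6.022×10²³ = 1.004×10⁻⁴ mol.
Product formed: 0.505 × 1.004×10⁻⁴ = 5.070×10⁻⁵ mol.
Rate: 5.070×10⁻⁵ / 1050 s = 4.8×10⁻⁸ mol s⁻¹.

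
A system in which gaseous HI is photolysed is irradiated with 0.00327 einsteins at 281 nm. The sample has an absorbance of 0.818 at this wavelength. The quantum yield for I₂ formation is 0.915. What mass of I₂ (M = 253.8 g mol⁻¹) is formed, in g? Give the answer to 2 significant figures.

0.64 g

Fraction absorbed: 1 − 10^(−0.818) = 0.8479.
Photons absorbed: 0.8479 × 0.00327 = 0.002773 mol.
Product: Φ × n_abs = 0.915 × 0.002773 = 0.002537 mol.
Mass: 0.002537 × 253.8 = 0.6439 g = 0.64 g.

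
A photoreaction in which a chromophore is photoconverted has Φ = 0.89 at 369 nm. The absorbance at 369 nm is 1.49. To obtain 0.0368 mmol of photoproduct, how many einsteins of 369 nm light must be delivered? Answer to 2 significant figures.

4.3×10⁻⁵ einstein

Product: 0.0368 mmol = 3.68×10⁻⁵ mol.
Photons that must be absorbed: 3.68×10⁻⁵ / 0.89 = 4.135×10⁻⁵ mol.
Fraction absorbed: 1 − 10^(−1.49) = 0.9676.
Incident photons needed: 4.135×10⁻⁵ / 0.9676 = 4.273×10⁻⁵ mol.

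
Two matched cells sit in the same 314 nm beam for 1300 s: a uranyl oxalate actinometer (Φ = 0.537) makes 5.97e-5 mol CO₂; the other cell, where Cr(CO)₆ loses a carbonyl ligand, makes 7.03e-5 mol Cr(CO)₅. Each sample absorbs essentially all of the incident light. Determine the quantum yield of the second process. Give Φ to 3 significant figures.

Φ = 0.632

Photons absorbed by the actinometer: 5.97e-5 / 0.537 = 1.112e-4 mol.
Φ(unknown) = 7.03e-5 / 1.112e-4 = 0.632.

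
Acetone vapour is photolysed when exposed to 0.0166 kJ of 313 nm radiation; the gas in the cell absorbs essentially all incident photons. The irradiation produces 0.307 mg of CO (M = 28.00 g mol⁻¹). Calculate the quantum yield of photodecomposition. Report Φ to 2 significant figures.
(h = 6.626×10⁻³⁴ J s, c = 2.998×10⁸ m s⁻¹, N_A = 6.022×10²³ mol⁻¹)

Φ = 0.25

Product: 0.307 mg / 28.00 g mol⁻¹ = 1.096×10⁻⁵ mol.
Photon energy at 313 nm: hc/λ = (6.626×10⁻³⁴)(2.998×10⁸)/(313×10⁻⁹) = 6.347×10⁻¹⁹ J.
Incident energy: 0.0166 kJ = 16.6 J.
Photons incident: 16.6 / 6.347×10⁻¹⁹ = 2.615×10¹⁹, i.e. 2.615×10¹⁹/6.022×10²³ = 4.342×10⁻⁵ mol.
Φ = 1.096×10⁻⁵ mol / 4.342×10⁻⁵ mol photons = 0.25.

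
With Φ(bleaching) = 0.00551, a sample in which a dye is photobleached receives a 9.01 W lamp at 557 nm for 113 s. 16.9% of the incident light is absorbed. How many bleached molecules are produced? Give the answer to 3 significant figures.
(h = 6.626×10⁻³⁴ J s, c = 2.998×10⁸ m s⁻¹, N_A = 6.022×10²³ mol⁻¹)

2.66×10¹⁸ bleached molecules

Photon energy at 557 nm: hc/λ = (6.626×10⁻³⁴)(2.998×10⁸)/(557×10⁻⁹) = 3.566×10⁻¹⁹ J.
Energy delivered: (9.01 W)(113 s) = 1018 J.
Photons incident: 1018 / 3.566×10⁻¹⁹ = 2.855×10²¹, i.e. 2.855×10²¹/6.022×10²³ = 0.004741 mol.
Photons absorbed: 0.169 × 0.004741 = 8.012×10⁻⁴ mol.
Product: Φ × n_abs = 0.00551 × 8.012×10⁻⁴ = 4.415×10⁻⁶ mol.
As a count: 4.415×10⁻⁶ × 6.022×10²³ = 2.66×10¹⁸.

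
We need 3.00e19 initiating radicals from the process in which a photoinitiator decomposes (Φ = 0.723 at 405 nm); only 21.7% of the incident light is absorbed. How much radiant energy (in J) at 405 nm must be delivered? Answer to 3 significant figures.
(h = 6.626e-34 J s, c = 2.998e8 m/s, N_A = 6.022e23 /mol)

Product: 3.00e19 / 6.022e23 = 4.982e-5 mol.
Photons that must be absorbed: 4.982e-5 / 0.723 = 6.891e-5 mol.
Incident photons needed: 6.891e-5 / 0.217 = 3.176e-4 mol.
Photon energy: hc/λ = 4.905e-19 J; per mole, 2.954e5 J mol⁻¹.
Energy required: 3.176e-4 × 2.954e5 = 93.8 J.

93.8 J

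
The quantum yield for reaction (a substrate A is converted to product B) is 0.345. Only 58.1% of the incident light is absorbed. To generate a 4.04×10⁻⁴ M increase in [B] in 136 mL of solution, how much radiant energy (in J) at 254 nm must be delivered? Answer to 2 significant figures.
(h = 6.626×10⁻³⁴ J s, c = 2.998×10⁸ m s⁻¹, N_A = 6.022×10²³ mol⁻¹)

Product: (4.04×10⁻⁴ M)(0.136 L) = 5.494×10⁻⁵ mol.
Photons that must be absorbed: 5.494×10⁻⁵ / 0.345 = 1.592×10⁻⁴ mol.
Incident photons needed: 1.592×10⁻⁴ / 0.581 = 2.740×10⁻⁴ mol.
Photon energy: hc/λ = 7.821×10⁻¹⁹ J; per mole, 4.710×10⁵ J mol⁻¹.
Energy required: 2.740×10⁻⁴ × 4.710×10⁵ = 130 J.

130 J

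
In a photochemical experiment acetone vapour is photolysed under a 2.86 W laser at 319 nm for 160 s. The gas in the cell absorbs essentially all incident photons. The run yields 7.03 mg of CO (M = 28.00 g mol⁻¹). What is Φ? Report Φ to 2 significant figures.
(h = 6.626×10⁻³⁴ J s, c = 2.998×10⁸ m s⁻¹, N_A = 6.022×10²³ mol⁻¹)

Product: 7.03 mg / 28.00 g mol⁻¹ = 2.511×10⁻⁴ mol.
Photon energy at 319 nm: hc/λ = (6.626×10⁻³⁴)(2.998×10⁸)/(319×10⁻⁹) = 6.227×10⁻¹⁹ J.
Energy delivered: (2.86 W)(160 s) = 457.6 J.
Photons incident: 457.6 / 6.227×10⁻¹⁹ = 7.349×10²⁰, i.e. 7.349×10²⁰/6.022×10²³ = 0.001220 mol.
Φ = 2.511×10⁻⁴ mol / 0.001220 mol photons = 0.21.

Φ = 0.21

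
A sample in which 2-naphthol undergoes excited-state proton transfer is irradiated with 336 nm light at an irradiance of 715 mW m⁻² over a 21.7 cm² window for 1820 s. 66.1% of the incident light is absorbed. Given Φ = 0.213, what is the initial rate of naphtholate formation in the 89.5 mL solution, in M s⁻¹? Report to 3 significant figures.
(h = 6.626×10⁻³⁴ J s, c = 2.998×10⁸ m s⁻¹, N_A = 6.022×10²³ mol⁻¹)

Photon energy at 336 nm: hc/λ = (6.626×10⁻³⁴)(2.998×10⁸)/(336×10⁻⁹) = 5.912×10⁻¹⁹ J.
Energy delivered: (715 mW m⁻²)(21.7×10⁻⁴ m²)(1820 s) = 2.824 J.
Photons incident: 2.824 / 5.912×10⁻¹⁹ = 4.777×10¹⁸, i.e. 4.777×10¹⁸/6.022×10²³ = 7.933×10⁻⁶ mol.
Photons absorbed: 0.661 × 7.933×10⁻⁶ = 5.244×10⁻⁶ mol.
Product formed: 0.213 × 5.244×10⁻⁶ = 1.117×10⁻⁶ mol.
Rate: 1.117×10⁻⁶ mol / (1820 s × 0.0895 L) = 6.86×10⁻⁹ M s⁻¹.

6.86×10⁻⁹ M s⁻¹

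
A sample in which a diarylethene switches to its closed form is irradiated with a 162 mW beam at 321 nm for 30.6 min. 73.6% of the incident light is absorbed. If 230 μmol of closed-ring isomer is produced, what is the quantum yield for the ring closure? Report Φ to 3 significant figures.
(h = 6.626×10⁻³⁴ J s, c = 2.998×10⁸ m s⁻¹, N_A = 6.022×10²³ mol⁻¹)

Φ = 0.392

Product: 230 μmol = 2.30×10⁻⁴ mol.
Photon energy at 321 nm: hc/λ = (6.626×10⁻³⁴)(2.998×10⁸)/(321×10⁻⁹) = 6.188×10⁻¹⁹ J.
Energy delivered: (162 mW)(1836 s) = 297.4 J.
Photons incident: 297.4 / 6.188×10⁻¹⁹ = 4.806×10²⁰, i.e. 4.806×10²⁰/6.022×10²³ = 7.981×10⁻⁴ mol.
Photons absorbed: 0.736 × 7.981×10⁻⁴ = 5.874×10⁻⁴ mol.
Φ = 2.30×10⁻⁴ mol / 5.874×10⁻⁴ mol photons = 0.392.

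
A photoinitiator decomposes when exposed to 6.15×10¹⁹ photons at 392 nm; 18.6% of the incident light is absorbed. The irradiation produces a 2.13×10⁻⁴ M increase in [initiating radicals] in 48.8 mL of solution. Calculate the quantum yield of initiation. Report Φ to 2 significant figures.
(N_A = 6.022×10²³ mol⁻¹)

Product: (2.13×10⁻⁴ M)(0.0488 L) = 1.039×10⁻⁵ mol.
Moles of photons: 6.15×10¹⁹ / 6.022×10²³ = 1.021×10⁻⁴ mol.
Photons absorbed: 0.186 × 1.021×10⁻⁴ = 1.899×10⁻⁵ mol.
Φ = 1.039×10⁻⁵ mol / 1.899×10⁻⁵ mol photons = 0.55.

Φ = 0.55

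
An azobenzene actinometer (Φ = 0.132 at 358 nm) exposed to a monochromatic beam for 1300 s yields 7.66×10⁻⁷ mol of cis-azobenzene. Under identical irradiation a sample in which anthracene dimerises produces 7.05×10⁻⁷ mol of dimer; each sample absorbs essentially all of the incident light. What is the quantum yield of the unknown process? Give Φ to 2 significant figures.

Φ = 0.12

Photons absorbed by the actinometer: 7.66×10⁻⁷ / 0.132 = 5.803×10⁻⁶ mol.
Φ(unknown) = 7.05×10⁻⁷ / 5.803×10⁻⁶ = 0.12.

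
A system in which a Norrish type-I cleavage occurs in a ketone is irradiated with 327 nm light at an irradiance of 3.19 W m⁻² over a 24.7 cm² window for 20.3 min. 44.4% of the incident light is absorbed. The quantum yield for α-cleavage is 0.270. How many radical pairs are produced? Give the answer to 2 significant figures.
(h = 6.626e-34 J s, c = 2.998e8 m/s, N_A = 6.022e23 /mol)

1.9e18 radical pairs

Photon energy at 327 nm: hc/λ = (6.626e-34)(2.998e8)/(327e-9) = 6.075e-19 J.
Energy delivered: (3.19 W m⁻²)(24.7e-4 m²)(1218 s) = 9.597 J.
Photons incident: 9.597 / 6.075e-19 = 1.580e19, i.e. 1.580e19/6.022e23 = 2.624e-5 mol.
Photons absorbed: 0.444 × 2.624e-5 = 1.165e-5 mol.
Product: Φ × n_abs = 0.270 × 1.165e-5 = 3.146e-6 mol.
As a count: 3.146e-6 × 6.022e23 = 1.9e18.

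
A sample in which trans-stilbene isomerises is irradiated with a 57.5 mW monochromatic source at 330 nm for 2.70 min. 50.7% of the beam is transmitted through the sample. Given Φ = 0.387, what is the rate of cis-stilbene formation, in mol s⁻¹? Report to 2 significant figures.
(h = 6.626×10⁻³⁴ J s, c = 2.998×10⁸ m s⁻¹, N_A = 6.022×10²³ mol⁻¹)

Photon energy at 330 nm: hc/λ = (6.626×10⁻³⁴)(2.998×10⁸)/(330×10⁻⁹) = 6.020×10⁻¹⁹ J.
Energy delivered: (57.5 mW)(162 s) = 9.315 J.
Photons incident: 9.315 / 6.020×10⁻¹⁹ = 1.547×10¹⁹, i.e. 1.547×10¹⁹/6.022×10²³ = 2.569×10⁻⁵ mol.
Fraction absorbed: 1 − 50.7/100 = 0.4930.
Photons absorbed: 0.4930 × 2.569×10⁻⁵ = 1.267×10⁻⁵ mol.
Product formed: 0.387 × 1.267×10⁻⁵ = 4.903×10⁻⁶ mol.
Rate: 4.903×10⁻⁶ / 162 s = 3.0×10⁻⁸ mol s⁻¹.

3.0×10⁻⁸ mol s⁻¹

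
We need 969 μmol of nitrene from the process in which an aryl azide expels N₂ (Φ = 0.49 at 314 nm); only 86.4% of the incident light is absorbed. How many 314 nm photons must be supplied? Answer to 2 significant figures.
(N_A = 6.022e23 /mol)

1.4e21 photons

Product: 969 μmol = 9.69e-4 mol.
Photons that must be absorbed: 9.69e-4 / 0.49 = 0.001978 mol.
Incident photons needed: 0.001978 / 0.864 = 0.002289 mol.
Photon count: 0.002289 × 6.022e23 = 1.4e21.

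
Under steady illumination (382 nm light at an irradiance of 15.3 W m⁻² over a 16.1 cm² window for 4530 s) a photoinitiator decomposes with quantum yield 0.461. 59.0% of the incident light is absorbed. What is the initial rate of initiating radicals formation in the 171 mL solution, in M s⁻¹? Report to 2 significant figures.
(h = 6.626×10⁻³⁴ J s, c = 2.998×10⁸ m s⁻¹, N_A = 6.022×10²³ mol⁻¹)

Photon energy at 382 nm: hc/λ = (6.626×10⁻³⁴)(2.998×10⁸)/(382×10⁻⁹) = 5.200×10⁻¹⁹ J.
Energy delivered: (15.3 W m⁻²)(16.1×10⁻⁴ m²)(4530 s) = 111.6 J.
Photons incident: 111.6 / 5.200×10⁻¹⁹ = 2.146×10²⁰, i.e. 2.146×10²⁰/6.022×10²³ = 3.564×10⁻⁴ mol.
Photons absorbed: 0.590 × 3.564×10⁻⁴ = 2.103×10⁻⁴ mol.
Product formed: 0.461 × 2.103×10⁻⁴ = 9.695×10⁻⁵ mol.
Rate: 9.695×10⁻⁵ mol / (4530 s × 0.171 L) = 1.3×10⁻⁷ M s⁻¹.

1.3×10⁻⁷ M s⁻¹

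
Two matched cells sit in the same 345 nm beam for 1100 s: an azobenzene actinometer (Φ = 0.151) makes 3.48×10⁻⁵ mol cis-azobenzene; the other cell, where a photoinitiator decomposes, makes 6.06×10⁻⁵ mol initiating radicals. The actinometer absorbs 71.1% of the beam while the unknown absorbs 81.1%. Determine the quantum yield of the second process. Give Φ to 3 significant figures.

Photons absorbed by the actinometer: 3.48×10⁻⁵ / 0.151 = 2.305×10⁻⁴ mol.
Incident flux: 2.305×10⁻⁴ / 0.711 = 3.242×10⁻⁴ einstein.
Absorbed by unknown: 0.811 × 3.242×10⁻⁴ = 2.629×10⁻⁴ mol.
Φ(unknown) = 6.06×10⁻⁵ / 2.629×10⁻⁴ = 0.231.

Φ = 0.231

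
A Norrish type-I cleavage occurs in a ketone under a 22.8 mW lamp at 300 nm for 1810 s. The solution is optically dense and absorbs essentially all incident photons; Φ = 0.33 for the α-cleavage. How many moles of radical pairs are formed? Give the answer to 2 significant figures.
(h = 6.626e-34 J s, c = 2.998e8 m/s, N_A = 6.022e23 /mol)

Photon energy at 300 nm: hc/λ = (6.626e-34)(2.998e8)/(300e-9) = 6.622e-19 J.
Energy delivered: (22.8 mW)(1810 s) = 41.27 J.
Photons incident: 41.27 / 6.622e-19 = 6.232e19, i.e. 6.232e19/6.022e23 = 1.035e-4 mol.
Product: Φ × n_abs = 0.33 × 1.035e-4 = 3.416e-5 mol.

3.4e-5 mol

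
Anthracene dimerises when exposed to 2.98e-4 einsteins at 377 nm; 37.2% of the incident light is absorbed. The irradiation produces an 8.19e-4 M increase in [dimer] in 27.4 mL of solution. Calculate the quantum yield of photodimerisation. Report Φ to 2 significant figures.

Φ = 0.20

Product: (8.19e-4 M)(0.0274 L) = 2.244e-5 mol.
Photons absorbed: 0.372 × 2.98e-4 = 1.109e-4 mol.
Φ = 2.244e-5 mol / 1.109e-4 mol photons = 0.20.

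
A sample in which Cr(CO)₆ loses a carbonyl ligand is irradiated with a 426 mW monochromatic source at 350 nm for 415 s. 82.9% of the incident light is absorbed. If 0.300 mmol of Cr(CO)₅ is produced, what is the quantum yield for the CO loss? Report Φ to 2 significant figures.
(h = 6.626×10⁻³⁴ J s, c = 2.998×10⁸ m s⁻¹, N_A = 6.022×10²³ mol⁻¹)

Φ = 0.70

Product: 0.300 mmol = 3.00×10⁻⁴ mol.
Photon energy at 350 nm: hc/λ = (6.626×10⁻³⁴)(2.998×10⁸)/(350×10⁻⁹) = 5.676×10⁻¹⁹ J.
Energy delivered: (426 mW)(415 s) = 176.8 J.
Photons incident: 176.8 / 5.676×10⁻¹⁹ = 3.115×10²⁰, i.e. 3.115×10²⁰/6.022×10²³ = 5.173×10⁻⁴ mol.
Photons absorbed: 0.829 × 5.173×10⁻⁴ = 4.288×10⁻⁴ mol.
Φ = 3.00×10⁻⁴ mol / 4.288×10⁻⁴ mol photons = 0.70.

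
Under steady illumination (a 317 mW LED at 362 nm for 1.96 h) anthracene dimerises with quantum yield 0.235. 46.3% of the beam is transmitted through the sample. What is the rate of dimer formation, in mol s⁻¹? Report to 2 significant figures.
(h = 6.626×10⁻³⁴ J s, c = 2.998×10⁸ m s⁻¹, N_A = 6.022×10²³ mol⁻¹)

Photon energy at 362 nm: hc/λ = (6.626×10⁻³⁴)(2.998×10⁸)/(362×10⁻⁹) = 5.487×10⁻¹⁹ J.
Energy delivered: (317 mW)(7056 s) = 2237 J.
Photons incident: 2237 / 5.487×10⁻¹⁹ = 4.077×10²¹, i.e. 4.077×10²¹/6.022×10²³ = 0.006770 mol.
Fraction absorbed: 1 − 46.3/100 = 0.5370.
Photons absorbed: 0.5370 × 0.006770 = 0.003635 mol.
Product formed: 0.235 × 0.003635 = 8.542×10⁻⁴ mol.
Rate: 8.542×10⁻⁴ / 7056 s = 1.2×10⁻⁷ mol s⁻¹.

1.2×10⁻⁷ mol s⁻¹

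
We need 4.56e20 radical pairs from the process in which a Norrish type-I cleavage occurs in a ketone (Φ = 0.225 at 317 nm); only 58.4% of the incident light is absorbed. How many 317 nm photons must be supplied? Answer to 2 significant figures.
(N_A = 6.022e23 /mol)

Product: 4.56e20 / 6.022e23 = 7.572e-4 mol.
Photons that must be absorbed: 7.572e-4 / 0.225 = 0.003365 mol.
Incident photons needed: 0.003365 / 0.584 = 0.005762 mol.
Photon count: 0.005762 × 6.022e23 = 3.5e21.

3.5e21 photons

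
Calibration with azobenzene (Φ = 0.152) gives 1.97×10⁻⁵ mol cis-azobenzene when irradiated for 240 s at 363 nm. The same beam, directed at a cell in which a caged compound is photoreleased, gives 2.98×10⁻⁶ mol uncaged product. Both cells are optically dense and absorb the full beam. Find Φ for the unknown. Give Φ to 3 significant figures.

Photons absorbed by the actinometer: 1.97×10⁻⁵ / 0.152 = 1.296×10⁻⁴ mol.
Φ(unknown) = 2.98×10⁻⁶ / 1.296×10⁻⁴ = 0.0230.

Φ = 0.0230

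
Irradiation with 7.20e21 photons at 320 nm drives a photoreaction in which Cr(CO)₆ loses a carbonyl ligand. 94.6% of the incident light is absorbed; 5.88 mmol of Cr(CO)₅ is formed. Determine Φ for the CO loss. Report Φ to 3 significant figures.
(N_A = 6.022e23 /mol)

Product: 5.88 mmol = 0.00588 mol.
Moles of photons: 7.20e21 / 6.022e23 = 0.01196 mol.
Photons absorbed: 0.946 × 0.01196 = 0.01131 mol.
Φ = 0.00588 mol / 0.01131 mol photons = 0.520.

Φ = 0.520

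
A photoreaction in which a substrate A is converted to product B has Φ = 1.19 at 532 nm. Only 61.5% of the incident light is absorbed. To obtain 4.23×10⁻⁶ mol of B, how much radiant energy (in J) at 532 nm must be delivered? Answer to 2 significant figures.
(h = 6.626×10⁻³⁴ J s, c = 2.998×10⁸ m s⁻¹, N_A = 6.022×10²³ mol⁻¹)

1.3 J

Photons that must be absorbed: 4.23×10⁻⁶ / 1.19 = 3.555×10⁻⁶ mol.
Incident photons needed: 3.555×10⁻⁶ / 0.615 = 5.780×10⁻⁶ mol.
Photon energy: hc/λ = 3.734×10⁻¹⁹ J; per mole, 2.249×10⁵ J mol⁻¹.
Energy required: 5.780×10⁻⁶ × 2.249×10⁵ = 1.3 J.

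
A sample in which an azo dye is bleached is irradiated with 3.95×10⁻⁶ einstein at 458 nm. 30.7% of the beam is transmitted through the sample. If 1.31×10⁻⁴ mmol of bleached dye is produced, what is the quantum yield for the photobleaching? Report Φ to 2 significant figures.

Product: 1.31×10⁻⁴ mmol = 1.31×10⁻⁷ mol.
Fraction absorbed: 1 − 30.7/100 = 0.6930.
Photons absorbed: 0.6930 × 3.95×10⁻⁶ = 2.737×10⁻⁶ mol.
Φ = 1.31×10⁻⁷ mol / 2.737×10⁻⁶ mol photons = 0.048.

Φ = 0.048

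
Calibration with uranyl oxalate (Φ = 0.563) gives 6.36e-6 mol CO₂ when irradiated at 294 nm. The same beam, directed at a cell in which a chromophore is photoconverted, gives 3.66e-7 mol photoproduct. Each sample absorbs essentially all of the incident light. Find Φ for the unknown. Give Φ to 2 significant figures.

Φ = 0.032

Photons absorbed by the actinometer: 6.36e-6 / 0.563 = 1.130e-5 mol.
Φ(unknown) = 3.66e-7 / 1.130e-5 = 0.032.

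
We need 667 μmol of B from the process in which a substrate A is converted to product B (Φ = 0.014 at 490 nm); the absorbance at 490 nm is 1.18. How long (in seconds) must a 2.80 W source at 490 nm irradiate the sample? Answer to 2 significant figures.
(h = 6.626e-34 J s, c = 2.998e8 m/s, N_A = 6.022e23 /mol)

Product: 667 μmol = 6.67e-4 mol.
Photons that must be absorbed: 6.67e-4 / 0.014 = 0.04764 mol.
Fraction absorbed: 1 − 10^(−1.18) = 0.9339.
Incident photons needed: 0.04764 / 0.9339 = 0.05101 mol.
Photon energy: hc/λ = 4.054e-19 J; per mole, 2.441e5 J mol⁻¹.
Energy required: 0.05101 × 2.441e5 = 1.245e4 J.
Time: 1.245e4 J / 2.8 W = 4400 s.

t ≈ 4400 s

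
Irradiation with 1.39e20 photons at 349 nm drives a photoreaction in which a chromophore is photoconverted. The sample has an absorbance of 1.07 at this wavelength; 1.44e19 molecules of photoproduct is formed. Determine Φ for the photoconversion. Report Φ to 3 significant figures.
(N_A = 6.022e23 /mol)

Product: 1.44e19 / 6.022e23 = 2.391e-5 mol.
Moles of photons: 1.39e20 / 6.022e23 = 2.308e-4 mol.
Fraction absorbed: 1 − 10^(−1.07) = 0.9149.
Photons absorbed: 0.9149 × 2.308e-4 = 2.112e-4 mol.
Φ = 2.391e-5 mol / 2.112e-4 mol photons = 0.113.

Φ = 0.113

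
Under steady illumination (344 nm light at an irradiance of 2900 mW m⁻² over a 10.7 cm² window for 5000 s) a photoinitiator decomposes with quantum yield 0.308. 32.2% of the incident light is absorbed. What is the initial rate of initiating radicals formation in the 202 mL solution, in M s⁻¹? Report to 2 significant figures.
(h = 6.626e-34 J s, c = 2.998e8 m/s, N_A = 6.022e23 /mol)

4.4e-9 M s⁻¹

Photon energy at 344 nm: hc/λ = (6.626e-34)(2.998e8)/(344e-9) = 5.775e-19 J.
Energy delivered: (2900 mW m⁻²)(10.7e-4 m²)(5000 s) = 15.51 J.
Photons incident: 15.51 / 5.775e-19 = 2.686e19, i.e. 2.686e19/6.022e23 = 4.460e-5 mol.
Photons absorbed: 0.322 × 4.460e-5 = 1.436e-5 mol.
Product formed: 0.308 × 1.436e-5 = 4.423e-6 mol.
Rate: 4.423e-6 mol / (5000 s × 0.202 L) = 4.4e-9 M s⁻¹.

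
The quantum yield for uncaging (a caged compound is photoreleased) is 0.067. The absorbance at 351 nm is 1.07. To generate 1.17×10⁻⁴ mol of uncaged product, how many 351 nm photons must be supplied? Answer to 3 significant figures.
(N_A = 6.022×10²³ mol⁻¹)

Photons that must be absorbed: 1.17×10⁻⁴ / 0.067 = 0.001746 mol.
Fraction absorbed: 1 − 10^(−1.07) = 0.9149.
Incident photons needed: 0.001746 / 0.9149 = 0.001908 mol.
Photon count: 0.001908 × 6.022×10²³ = 1.15×10²¹.

1.15×10²¹ photons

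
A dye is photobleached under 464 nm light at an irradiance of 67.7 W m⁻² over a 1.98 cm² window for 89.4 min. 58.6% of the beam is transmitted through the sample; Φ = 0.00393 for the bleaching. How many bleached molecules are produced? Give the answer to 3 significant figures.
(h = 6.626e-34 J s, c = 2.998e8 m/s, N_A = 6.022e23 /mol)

2.73e17 bleached molecules

Photon energy at 464 nm: hc/λ = (6.626e-34)(2.998e8)/(464e-9) = 4.281e-19 J.
Energy delivered: (67.7 W m⁻²)(1.98e-4 m²)(5364 s) = 71.90 J.
Photons incident: 71.90 / 4.281e-19 = 1.680e20, i.e. 1.680e20/6.022e23 = 2.790e-4 mol.
Fraction absorbed: 1 − 58.6/100 = 0.4140.
Photons absorbed: 0.4140 × 2.790e-4 = 1.155e-4 mol.
Product: Φ × n_abs = 0.00393 × 1.155e-4 = 4.539e-7 mol.
As a count: 4.539e-7 × 6.022e23 = 2.73e17.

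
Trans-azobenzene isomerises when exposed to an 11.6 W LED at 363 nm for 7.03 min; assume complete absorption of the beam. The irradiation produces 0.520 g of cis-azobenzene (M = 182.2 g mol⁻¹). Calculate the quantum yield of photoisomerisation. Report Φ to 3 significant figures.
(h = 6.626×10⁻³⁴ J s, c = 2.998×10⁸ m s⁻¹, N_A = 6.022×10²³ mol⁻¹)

Φ = 0.192

Product: 0.520 g / 182.2 g mol⁻¹ = 0.002854 mol.
Photon energy at 363 nm: hc/λ = (6.626×10⁻³⁴)(2.998×10⁸)/(363×10⁻⁹) = 5.472×10⁻¹⁹ J.
Energy delivered: (11.6 W)(421.8 s) = 4893 J.
Photons incident: 4893 / 5.472×10⁻¹⁹ = 8.942×10²¹, i.e. 8.942×10²¹/6.022×10²³ = 0.01485 mol.
Φ = 0.002854 mol / 0.01485 mol photons = 0.192.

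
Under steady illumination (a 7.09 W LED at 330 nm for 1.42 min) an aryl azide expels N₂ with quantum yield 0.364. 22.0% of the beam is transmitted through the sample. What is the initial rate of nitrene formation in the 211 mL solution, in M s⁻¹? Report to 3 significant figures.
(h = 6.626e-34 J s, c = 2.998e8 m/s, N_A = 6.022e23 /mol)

Photon energy at 330 nm: hc/λ = (6.626e-34)(2.998e8)/(330e-9) = 6.020e-19 J.
Energy delivered: (7.09 W)(85.2 s) = 604.1 J.
Photons incident: 604.1 / 6.020e-19 = 1.003e21, i.e. 1.003e21/6.022e23 = 0.001666 mol.
Fraction absorbed: 1 − 22.0/100 = 0.7800.
Photons absorbed: 0.7800 × 0.001666 = 0.001299 mol.
Product formed: 0.364 × 0.001299 = 4.728e-4 mol.
Rate: 4.728e-4 mol / (85.2 s × 0.211 L) = 2.63e-5 M s⁻¹.

2.63e-5 M s⁻¹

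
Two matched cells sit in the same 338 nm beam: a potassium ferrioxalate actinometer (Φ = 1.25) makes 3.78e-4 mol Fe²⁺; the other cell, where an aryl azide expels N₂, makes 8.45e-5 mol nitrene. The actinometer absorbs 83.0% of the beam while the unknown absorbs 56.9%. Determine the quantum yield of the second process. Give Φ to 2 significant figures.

Φ = 0.41

Photons absorbed by the actinometer: 3.78e-4 / 1.25 = 3.024e-4 mol.
Incident flux: 3.024e-4 / 0.830 = 3.643e-4 einstein.
Absorbed by unknown: 0.569 × 3.643e-4 = 2.073e-4 mol.
Φ(unknown) = 8.45e-5 / 2.073e-4 = 0.41.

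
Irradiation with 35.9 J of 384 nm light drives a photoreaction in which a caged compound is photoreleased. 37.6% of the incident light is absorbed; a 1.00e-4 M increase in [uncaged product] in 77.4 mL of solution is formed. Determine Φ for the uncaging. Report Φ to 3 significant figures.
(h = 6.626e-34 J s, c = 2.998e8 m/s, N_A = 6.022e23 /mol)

Φ = 0.179

Product: (1.00e-4 M)(0.0774 L) = 7.740e-6 mol.
Photon energy at 384 nm: hc/λ = (6.626e-34)(2.998e8)/(384e-9) = 5.173e-19 J.
Photons incident: 35.9 / 5.173e-19 = 6.940e19, i.e. 6.940e19/6.022e23 = 1.152e-4 mol.
Photons absorbed: 0.376 × 1.152e-4 = 4.332e-5 mol.
Φ = 7.740e-6 mol / 4.332e-5 mol photons = 0.179.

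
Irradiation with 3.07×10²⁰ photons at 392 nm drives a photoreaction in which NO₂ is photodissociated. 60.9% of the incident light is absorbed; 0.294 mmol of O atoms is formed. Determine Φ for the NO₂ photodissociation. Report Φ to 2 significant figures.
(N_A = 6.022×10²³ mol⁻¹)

Product: 0.294 mmol = 2.94×10⁻⁴ mol.
Moles of photons: 3.07×10²⁰ / 6.022×10²³ = 5.098×10⁻⁴ mol.
Photons absorbed: 0.609 × 5.098×10⁻⁴ = 3.105×10⁻⁴ mol.
Φ = 2.94×10⁻⁴ mol / 3.105×10⁻⁴ mol photons = 0.95.

Φ = 0.95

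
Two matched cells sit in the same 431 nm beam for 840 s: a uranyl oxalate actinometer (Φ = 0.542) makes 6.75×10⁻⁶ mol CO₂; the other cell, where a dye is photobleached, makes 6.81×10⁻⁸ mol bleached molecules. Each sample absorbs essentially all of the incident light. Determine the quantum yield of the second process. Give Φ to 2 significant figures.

Photons absorbed by the actinometer: 6.75×10⁻⁶ / 0.542 = 1.245×10⁻⁵ mol.
Φ(unknown) = 6.81×10⁻⁸ / 1.245×10⁻⁵ = 0.0055.

Φ = 0.0055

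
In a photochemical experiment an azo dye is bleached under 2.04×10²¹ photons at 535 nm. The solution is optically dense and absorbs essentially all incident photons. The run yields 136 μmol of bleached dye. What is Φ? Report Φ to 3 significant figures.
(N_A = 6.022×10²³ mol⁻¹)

Φ = 0.0401

Product: 136 μmol = 1.36×10⁻⁴ mol.
Moles of photons: 2.04×10²¹ / 6.022×10²³ = 0.003388 mol.
Φ = 1.36×10⁻⁴ mol / 0.003388 mol photons = 0.0401.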